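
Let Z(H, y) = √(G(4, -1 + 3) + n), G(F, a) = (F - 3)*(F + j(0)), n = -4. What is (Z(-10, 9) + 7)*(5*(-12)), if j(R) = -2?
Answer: -420 - 60*I*√2 ≈ -420.0 - 84.853*I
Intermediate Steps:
G(F, a) = (-3 + F)*(-2 + F) (G(F, a) = (F - 3)*(F - 2) = (-3 + F)*(-2 + F))
Z(H, y) = I*√2 (Z(H, y) = √((6 + 4² - 5*4) - 4) = √((6 + 16 - 20) - 4) = √(2 - 4) = √(-2) = I*√2)
(Z(-10, 9) + 7)*(5*(-12)) = (I*√2 + 7)*(5*(-12)) = (7 + I*√2)*(-60) = -420 - 60*I*√2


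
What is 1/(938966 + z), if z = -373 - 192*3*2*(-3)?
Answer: 1/942049 ≈ 1.0615e-6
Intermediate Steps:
z = 3083 (z = -373 - 1152*(-3) = -373 - 192*(-18) = -373 + 3456 = 3083)
1/(938966 + z) = 1/(938966 + 3083) = 1/942049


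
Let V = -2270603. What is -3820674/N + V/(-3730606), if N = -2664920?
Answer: 5076101173801/2485441635380 ≈ 2.0423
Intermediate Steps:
-3820674/N + V/(-3730606) = -3820674/(-2664920) - 2270603/(-3730606) = -3820674*(-1/2664920) - 2270603*(-1/3730606) = 1910337/1332460 + 2270603/3730606 = 5076101173801/2485441635380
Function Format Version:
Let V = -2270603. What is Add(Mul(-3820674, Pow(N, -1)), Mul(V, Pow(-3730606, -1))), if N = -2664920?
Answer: Rational(5076101173801, 2485441635380) ≈ 2.0423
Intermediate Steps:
Add(Mul(-3820674, Pow(N, -1)), Mul(V, Pow(-3730606, -1))) = Add(Mul(-3820674, Pow(-2664920, -1)), Mul(-2270603, Pow(-3730606, -1))) = Add(Mul(-3820674, Rational(-1, 2664920)), Mul(-2270603, Rational(-1, 3730606))) = Add(Rational(1910337, 1332460), Rational(2270603, 3730606)) = Rational(5076101173801, 2485441635380)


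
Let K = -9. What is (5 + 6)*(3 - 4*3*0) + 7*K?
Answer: -30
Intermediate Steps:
(5 + 6)*(3 - 4*3*0) + 7*K = (5 + 6)*(3 - 4*3*0) + 7*(-9) = 11*(3 - 12*0) - 63 = 11*(3 + 0) - 63 = 11*3 - 63 = 33 - 63 = -30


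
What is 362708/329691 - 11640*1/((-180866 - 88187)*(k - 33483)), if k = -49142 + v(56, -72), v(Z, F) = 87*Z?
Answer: 7587730697414332/6897029529496119 ≈ 1.1001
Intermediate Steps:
k = -44270 (k = -49142 + 87*56 = -49142 + 4872 = -44270)
362708/329691 - 11640*1/((-180866 - 88187)*(k - 33483)) = 362708/329691 - 11640*1/((-180866 - 88187)*(-44270 - 33483)) = 362708*(1/329691) - 11640/((-77753*(-269053))) = 362708/329691 - 11640/20919677909 = 7587730697414332/6897029529496119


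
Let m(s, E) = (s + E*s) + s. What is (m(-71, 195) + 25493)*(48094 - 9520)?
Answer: 443832444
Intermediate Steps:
m(s, E) = 2*s + E*s
(m(-71, 195) + 25493)*(48094 - 9520) = (-71*(2 + 195) + 25493)*(48094 - 9520) = (-71*197 + 25493)*38574 = (-13987 + 25493)*38574 = 11506*38574 = 443832444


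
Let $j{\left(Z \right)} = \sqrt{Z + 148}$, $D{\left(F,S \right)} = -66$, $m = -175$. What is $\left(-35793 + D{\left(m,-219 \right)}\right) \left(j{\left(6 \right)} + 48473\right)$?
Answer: $-1738193307 - 35859 \sqrt{154} \approx -1.7386 \cdot 10^{9}$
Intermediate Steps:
$j{\left(Z \right)} = \sqrt{148 + Z}$
$\left(-35793 + D{\left(m,-219 \right)}\right) \left(j{\left(6 \right)} + 48473\right) = \left(-35793 - 66\right) \left(\sqrt{148 + 6} + 48473\right) = - 35859 \left(\sqrt{154} + 48473\right) = - 35859 \left(48473 + \sqrt{154}\right) = -1738193307 - 35859 \sqrt{154}$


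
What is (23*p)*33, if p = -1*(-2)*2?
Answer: 3036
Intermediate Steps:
p = 4 (p = 2*2 = 4)
(23*p)*33 = (23*4)*33 = 92*33 = 3036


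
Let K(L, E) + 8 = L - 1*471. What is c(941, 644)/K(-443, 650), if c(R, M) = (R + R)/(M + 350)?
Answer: -941/458234 ≈ -0.0020535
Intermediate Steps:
c(R, M) = 2*R/(350 + M) (c(R, M) = (2*R)/(350 + M) = 2*R/(350 + M))
K(L, E) = -479 + L (K(L, E) = -8 + (L - 1*471) = -8 + (L - 471) = -8 + (-471 + L) = -479 + L)
c(941, 644)/K(-443, 650) = (2*941/(350 + 644))/(-479 - 443) = (2*941/994)/(-922) = (2*941*(1/994))*(-1/922) = (941/497)*(-1/922) = -941/458234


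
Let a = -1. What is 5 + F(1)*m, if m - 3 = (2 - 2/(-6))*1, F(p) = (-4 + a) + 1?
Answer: -49/3 ≈ -16.333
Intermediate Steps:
F(p) = -4 (F(p) = (-4 - 1) + 1 = -5 + 1 = -4)
m = 16/3 (m = 3 + (2 - 2/(-6))*1 = 3 + (2 - 2*(-1/6))*1 = 3 + (2 + 1/3)*1 = 3 + (7/3)*1 = 3 + 7/3 = 16/3 ≈ 5.3333)
5 + F(1)*m = 5 - 4*16/3 = 5 - 64/3 = -49/3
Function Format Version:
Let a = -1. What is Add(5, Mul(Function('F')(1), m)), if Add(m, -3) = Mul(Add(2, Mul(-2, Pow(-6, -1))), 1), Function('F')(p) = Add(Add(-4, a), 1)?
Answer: Rational(-49, 3) ≈ -16.333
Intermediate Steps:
Function('F')(p) = -4 (Function('F')(p) = Add(Add(-4, -1), 1) = Add(-5, 1) = -4)
m = Rational(16, 3) (m = Add(3, Mul(Add(2, Mul(-2, Pow(-6, -1))), 1)) = Add(3, Mul(Add(2, Mul(-2, Rational(-1, 6))), 1)) = Add(3, Mul(Add(2, Rational(1, 3)), 1)) = Add(3, Mul(Rational(7, 3), 1)) = Add(3, Rational(7, 3)) = Rational(16, 3) ≈ 5.3333)
Add(5, Mul(Function('F')(1), m)) = Add(5, Mul(-4, Rational(16, 3))) = Add(5, Rational(-64, 3)) = Rational(-49, 3)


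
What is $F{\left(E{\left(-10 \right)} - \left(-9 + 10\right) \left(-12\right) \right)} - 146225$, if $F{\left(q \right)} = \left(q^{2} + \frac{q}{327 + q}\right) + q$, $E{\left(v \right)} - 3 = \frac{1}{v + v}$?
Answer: $- \frac{399360679741}{2735600} \approx -1.4599 \cdot 10^{5}$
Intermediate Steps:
$E{\left(v \right)} = 3 + \frac{1}{2 v}$ ($E{\left(v \right)} = 3 + \frac{1}{v + v} = 3 + \frac{1}{2 v}$)
$F{\left(q \right)} = q + q^{2} + \frac{q}{327 + q}$ ($F{\left(q \right)} = \left(q^{2} + \frac{q}{327 + q}\right) + q = q + q^{2} + \frac{q}{327 + q}$)
$F{\left(E{\left(-10 \right)} - \left(-9 + 10\right) \left(-12\right) \right)} - 146225 = \frac{\left(\left(3 + \frac{1}{2 \left(-10\right)}\right) - \left(-9 + 10\right) \left(-12\right)\right) \left(328 + \left(\left(3 + \frac{1}{2 \left(-10\right)}\right) - \left(-9 + 10\right) \left(-12\right)\right)^{2} + 328 \left(\left(3 + \frac{1}{2 \left(-10\right)}\right) - \left(-9 + 10\right) \left(-12\right)\right)\right)}{327 - \left(-3 + \frac{1}{20} + \left(-9 + 10\right) \left(-12\right)\right)} - 146225 = \frac{\left(\left(3 + \frac{1}{2} \left(- \frac{1}{10}\right)\right) - 1 \left(-12\right)\right) \left(328 + \left(\left(3 + \frac{1}{2} \left(- \frac{1}{10}\right)\right) - 1 \left(-12\right)\right)^{2} + 328 \left(\left(3 + \frac{1}{2} \left(- \frac{1}{10}\right)\right) - 1 \left(-12\right)\right)\right)}{327 + \left(\left(3 + \frac{1}{2} \left(- \frac{1}{10}\right)\right) - 1 \left(-12\right)\right)} - 146225 = \frac{\left(\left(3 - \frac{1}{20}\right) - -12\right) \left(328 + \left(\left(3 - \frac{1}{20}\right) - -12\right)^{2} + 328 \left(\left(3 - \frac{1}{20}\right) - -12\right)\right)}{327 + \left(\left(3 - \frac{1}{20}\right) - -12\right)} - 146225 = \frac{\left(\frac{59}{20} + 12\right) \left(328 + \left(\frac{59}{20} + 12\right)^{2} + 328 \left(\frac{59}{20} + 12\right)\right)}{327 + \left(\frac{59}{20} + 12\right)} - 146225 = \frac{299 \left(328 + \left(\frac{299}{20}\right)^{2} + 328 \cdot \frac{299}{20}\right)}{20 \left(327 + \frac{299}{20}\right)} - 146225 = \frac{299 \left(328 + \frac{89401}{400} + \frac{24518}{5}\right)}{20 \cdot \frac{6839}{20}} - 146225 = \frac{299}{20} \cdot \frac{20}{6839} \cdot \frac{2182041}{400} - 146225 = \frac{652430259}{2735600} - 146225 = - \frac{399360679741}{2735600}$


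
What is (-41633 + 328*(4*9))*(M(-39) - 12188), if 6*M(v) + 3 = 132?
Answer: 725731725/2 ≈ 3.6287e+8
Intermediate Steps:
M(v) = 43/2 (M(v) = -½ + (⅙)*132 = -½ + 22 = 43/2)
(-41633 + 328*(4*9))*(M(-39) - 12188) = (-41633 + 328*(4*9))*(43/2 - 12188) = (-41633 + 328*36)*(-24333/2) = (-41633 + 11808)*(-24333/2) = -29825*(-24333/2) = 725731725/2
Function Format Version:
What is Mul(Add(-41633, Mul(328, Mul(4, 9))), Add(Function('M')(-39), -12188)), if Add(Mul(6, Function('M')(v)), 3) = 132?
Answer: Rational(725731725, 2) ≈ 3.6287e+8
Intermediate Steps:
Function('M')(v) = Rational(43, 2) (Function('M')(v) = Add(Rational(-1, 2), Mul(Rational(1, 6), 132)) = Add(Rational(-1, 2), 22) = Rational(43, 2))
Mul(Add(-41633, Mul(328, Mul(4, 9))), Add(Function('M')(-39), -12188)) = Mul(Add(-41633, Mul(328, Mul(4, 9))), Add(Rational(43, 2), -12188)) = Mul(Add(-41633, Mul(328, 36)), Rational(-24333, 2)) = Mul(Add(-41633, 11808), Rational(-24333, 2)) = Mul(-29825, Rational(-24333, 2)) = Rational(725731725, 2)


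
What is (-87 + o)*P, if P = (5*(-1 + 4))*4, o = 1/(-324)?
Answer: -140945/27 ≈ -5220.2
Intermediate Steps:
o = -1/324 ≈ -0.0030864
P = 60 (P = (5*3)*4 = 15*4 = 60)
(-87 + o)*P = (-87 - 1/324)*60 = -28189/324*60 = -140945/27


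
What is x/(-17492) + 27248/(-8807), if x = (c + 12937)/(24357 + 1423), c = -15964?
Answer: -12287288913691/3971461694320 ≈ -3.0939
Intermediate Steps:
x = -3027/25780 (x = (-15964 + 12937)/(24357 + 1423) = -3027/25780 ≈ -0.11742)
x/(-17492) + 27248/(-8807) = -3027/25780/(-17492) + 27248/(-8807) = -3027/25780*(-1/17492) + 27248*(-1/8807) = 3027/450943760 - 27248/8807 = -12287288913691/3971461694320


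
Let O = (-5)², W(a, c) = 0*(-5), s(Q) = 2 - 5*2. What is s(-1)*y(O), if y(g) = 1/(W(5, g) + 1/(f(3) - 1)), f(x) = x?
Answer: -16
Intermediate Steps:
s(Q) = -8 (s(Q) = 2 - 10 = -8)
W(a, c) = 0
O = 25
y(g) = 2 (y(g) = 1/(0 + 1/(3 - 1)) = 1/(0 + 1/2) = 1/(0 + ½) = 1/(½) = 2)
s(-1)*y(O) = -8*2 = -16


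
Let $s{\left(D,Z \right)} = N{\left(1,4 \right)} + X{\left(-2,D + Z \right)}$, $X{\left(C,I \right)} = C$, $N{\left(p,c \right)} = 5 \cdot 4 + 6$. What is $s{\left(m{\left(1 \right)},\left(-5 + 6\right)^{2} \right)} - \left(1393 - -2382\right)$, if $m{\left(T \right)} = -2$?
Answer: $-3751$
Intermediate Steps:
$N{\left(p,c \right)} = 26$ ($N{\left(p,c \right)} = 20 + 6 = 26$)
$s{\left(D,Z \right)} = 24$ ($s{\left(D,Z \right)} = 26 - 2 = 24$)
$s{\left(m{\left(1 \right)},\left(-5 + 6\right)^{2} \right)} - \left(1393 - -2382\right) = 24 - \left(1393 - -2382\right) = 24 - \left(1393 + 2382\right) = 24 - 3775 = -3751$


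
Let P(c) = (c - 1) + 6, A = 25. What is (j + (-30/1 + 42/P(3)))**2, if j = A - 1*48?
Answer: 36481/16 ≈ 2280.1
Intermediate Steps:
P(c) = 5 + c (P(c) = (-1 + c) + 6 = 5 + c)
j = -23 (j = 25 - 1*48 = 25 - 48 = -23)
(j + (-30/1 + 42/P(3)))**2 = (-23 + (-30/1 + 42/(5 + 3)))**2 = (-23 + (-30*1 + 42/8))**2 = (-23 + (-30 + 42*(1/8)))**2 = (-23 + (-30 + 21/4))**2 = (-23 - 99/4)**2 = (-191/4)**2 = 36481/16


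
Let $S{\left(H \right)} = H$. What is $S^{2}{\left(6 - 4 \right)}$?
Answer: $4$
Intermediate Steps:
$S^{2}{\left(6 - 4 \right)} = \left(6 - 4\right)^{2} = 2^{2} = 4$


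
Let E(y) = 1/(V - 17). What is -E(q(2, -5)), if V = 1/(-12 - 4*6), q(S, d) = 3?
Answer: 36/613 ≈ 0.058728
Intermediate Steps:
V = -1/36 (V = 1/(-12 - 24) = 1/(-36) = -1/36 ≈ -0.027778)
E(y) = -36/613 (E(y) = 1/(-1/36 - 17) = 1/(-613/36) = -36/613)
-E(q(2, -5)) = -1*(-36/613) = 36/613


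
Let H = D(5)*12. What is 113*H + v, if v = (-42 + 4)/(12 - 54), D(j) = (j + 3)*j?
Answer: 1139059/21 ≈ 54241.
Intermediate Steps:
D(j) = j*(3 + j) (D(j) = (3 + j)*j = j*(3 + j))
v = 19/21 (v = -38/(-42) = -38*(-1/42) = 19/21 ≈ 0.90476)
H = 480 (H = (5*(3 + 5))*12 = (5*8)*12 = 40*12 = 480)
113*H + v = 113*480 + 19/21 = 54240 + 19/21 = 1139059/21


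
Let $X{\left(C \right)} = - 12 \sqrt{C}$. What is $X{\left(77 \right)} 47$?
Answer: $- 564 \sqrt{77} \approx -4949.1$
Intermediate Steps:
$X{\left(77 \right)} 47 = - 12 \sqrt{77} \cdot 47 = - 564 \sqrt{77}$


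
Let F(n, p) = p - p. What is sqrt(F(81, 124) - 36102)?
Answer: I*sqrt(36102) ≈ 190.01*I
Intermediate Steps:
F(n, p) = 0
sqrt(F(81, 124) - 36102) = sqrt(0 - 36102) = sqrt(-36102) = I*sqrt(36102)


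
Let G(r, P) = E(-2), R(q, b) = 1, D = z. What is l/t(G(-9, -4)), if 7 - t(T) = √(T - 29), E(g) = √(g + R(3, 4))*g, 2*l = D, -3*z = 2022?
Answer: -337/(7 - √(-29 - 2*I)) ≈ -30.428 + 24.061*I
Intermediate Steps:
z = -674 (z = -⅓*2022 = -674)
D = -674
l = -337 (l = (½)*(-674) = -337)
E(g) = g*√(1 + g) (E(g) = √(g + 1)*g = √(1 + g)*g = g*√(1 + g))
G(r, P) = -2*I (G(r, P) = -2*√(1 - 2) = -2*I)
t(T) = 7 - √(-29 + T) (t(T) = 7 - √(T - 29) = 7 - √(-29 + T))
l/t(G(-9, -4)) = -337/(7 - √(-29 - 2*I))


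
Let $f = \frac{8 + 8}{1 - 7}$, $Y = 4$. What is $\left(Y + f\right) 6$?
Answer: $8$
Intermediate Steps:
$f = - \frac{8}{3}$ ($f = \frac{16}{-6} = 16 \left(- \frac{1}{6}\right) = - \frac{8}{3} \approx -2.6667$)
$\left(Y + f\right) 6 = \left(4 - \frac{8}{3}\right) 6 = \frac{4}{3} \cdot 6 = 8$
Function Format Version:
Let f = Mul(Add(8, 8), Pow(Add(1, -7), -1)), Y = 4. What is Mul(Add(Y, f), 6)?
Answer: 8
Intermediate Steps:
f = Rational(-8, 3) (f = Mul(16, Pow(-6, -1)) = Mul(16, Rational(-1, 6)) = Rational(-8, 3) ≈ -2.6667)
Mul(Add(Y, f), 6) = Mul(Add(4, Rational(-8, 3)), 6) = Mul(Rational(4, 3), 6) = 8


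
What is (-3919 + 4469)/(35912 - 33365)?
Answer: 550/2547 ≈ 0.21594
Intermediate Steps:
(-3919 + 4469)/(35912 - 33365) = 550/2547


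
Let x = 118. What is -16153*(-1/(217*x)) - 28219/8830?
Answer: -144986181/56525245 ≈ -2.5650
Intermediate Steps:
-16153*(-1/(217*x)) - 28219/8830 = -16153/((-217*118)) - 28219/8830 = -16153/(-25606) - 28219*1/8830 = -16153*(-1/25606) - 28219/8830 = 16153/25606 - 28219/8830 = -144986181/56525245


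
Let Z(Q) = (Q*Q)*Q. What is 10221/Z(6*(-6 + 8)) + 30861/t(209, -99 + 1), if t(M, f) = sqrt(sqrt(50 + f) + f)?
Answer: 3407/576 + 30861*sqrt(2)/(2*sqrt(-49 + 2*I*sqrt(3))) ≈ 115.77 - 3111.6*I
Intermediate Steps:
Z(Q) = Q**3 (Z(Q) = Q**2*Q = Q**3)
t(M, f) = sqrt(f + sqrt(50 + f))
10221/Z(6*(-6 + 8)) + 30861/t(209, -99 + 1) = 10221/((6*(-6 + 8))**3) + 30861/(sqrt((-99 + 1) + sqrt(50 + (-99 + 1)))) = 10221/((6*2)**3) + 30861/(sqrt(-98 + sqrt(50 - 98))) = 10221/(12**3) + 30861/(sqrt(-98 + sqrt(-48))) = 10221/1728 + 30861/(sqrt(-98 + 4*I*sqrt(3))) = 10221*(1/1728) + 30861/sqrt(-98 + 4*I*sqrt(3)) = 3407/576 + 30861/sqrt(-98 + 4*I*sqrt(3))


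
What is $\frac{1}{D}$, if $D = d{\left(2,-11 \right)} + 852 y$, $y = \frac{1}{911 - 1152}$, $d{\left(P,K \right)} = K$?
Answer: $- \frac{241}{3503} \approx -0.068798$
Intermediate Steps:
$y = - \frac{1}{241}$ ($y = \frac{1}{-241} = - \frac{1}{241} \approx -0.0041494$)
$D = - \frac{3503}{241}$ ($D = -11 + 852 \left(- \frac{1}{241}\right) = -11 - \frac{852}{241} = - \frac{3503}{241} \approx -14.535$)
$\frac{1}{D} = \frac{1}{- \frac{3503}{241}} = - \frac{241}{3503}$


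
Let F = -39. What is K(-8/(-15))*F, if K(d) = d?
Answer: -104/5 ≈ -20.800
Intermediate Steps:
K(-8/(-15))*F = -8/(-15)*(-39) = -8*(-1/15)*(-39) = (8/15)*(-39) = -104/5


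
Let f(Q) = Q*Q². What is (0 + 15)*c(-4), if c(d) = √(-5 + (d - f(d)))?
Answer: 15*√55 ≈ 111.24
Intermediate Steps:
f(Q) = Q³
c(d) = √(-5 + d - d³) (c(d) = √(-5 + (d - d³)) = √(-5 + d - d³))
(0 + 15)*c(-4) = (0 + 15)*√(-5 - 4 - 1*(-4)³) = 15*√(-5 - 4 - 1*(-64)) = 15*√(-5 - 4 + 64) = 15*√55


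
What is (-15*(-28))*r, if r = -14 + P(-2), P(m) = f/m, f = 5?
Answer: -6930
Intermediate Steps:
P(m) = 5/m
r = -33/2 (r = -14 + 5/(-2) = -14 + 5*(-1/2) = -14 - 5/2 = -33/2 ≈ -16.500)
(-15*(-28))*r = -15*(-28)*(-33/2) = 420*(-33/2) = -6930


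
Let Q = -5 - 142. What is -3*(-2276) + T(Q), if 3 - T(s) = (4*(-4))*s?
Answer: 4479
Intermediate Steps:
Q = -147
T(s) = 3 + 16*s (T(s) = 3 - 4*(-4)*s = 3 - (-16)*s = 3 + 16*s)
-3*(-2276) + T(Q) = -3*(-2276) + (3 + 16*(-147)) = 6828 + (3 - 2352) = 6828 - 2349 = 4479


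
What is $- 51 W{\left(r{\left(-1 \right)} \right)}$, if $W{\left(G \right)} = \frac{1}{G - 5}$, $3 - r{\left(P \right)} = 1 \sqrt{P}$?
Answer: $\frac{102}{5} - \frac{51 i}{5} \approx 20.4 - 10.2 i$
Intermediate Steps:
$r{\left(P \right)} = 3 - \sqrt{P}$ ($r{\left(P \right)} = 3 - 1 \sqrt{P} = 3 - \sqrt{P}$)
$W{\left(G \right)} = \frac{1}{-5 + G}$
$- 51 W{\left(r{\left(-1 \right)} \right)} = - \frac{51}{-5 + \left(3 - \sqrt{-1}\right)} = - \frac{51}{-5 + \left(3 - i\right)} = - \frac{51}{-2 - i} = - 51 \frac{-2 + i}{5} = - \frac{51 \left(-2 + i\right)}{5}$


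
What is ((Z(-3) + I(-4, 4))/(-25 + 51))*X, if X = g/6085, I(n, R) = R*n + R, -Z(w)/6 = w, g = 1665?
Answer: 999/15821 ≈ 0.063144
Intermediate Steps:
Z(w) = -6*w
I(n, R) = R + R*n
X = 333/1217 (X = 1665/6085 = 1665*(1/6085) = 333/1217 ≈ 0.27362)
((Z(-3) + I(-4, 4))/(-25 + 51))*X = ((-6*(-3) + 4*(1 - 4))/(-25 + 51))*(333/1217) = ((18 + 4*(-3))/26)*(333/1217) = ((18 - 12)*(1/26))*(333/1217) = (6*(1/26))*(333/1217) = (3/13)*(333/1217) = 999/15821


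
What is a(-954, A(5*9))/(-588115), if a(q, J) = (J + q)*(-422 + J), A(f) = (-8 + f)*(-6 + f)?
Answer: -499269/588115 ≈ -0.84893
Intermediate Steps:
a(q, J) = (-422 + J)*(J + q)
a(-954, A(5*9))/(-588115) = ((48 + (5*9)**2 - 70*9)**2 - 422*(48 + (5*9)**2 - 70*9) - 422*(-954) + (48 + (5*9)**2 - 70*9)*(-954))/(-588115) = ((48 + 45**2 - 14*45)**2 - 422*(48 + 45**2 - 14*45) + 402588 + (48 + 45**2 - 14*45)*(-954))*(-1/588115) = ((48 + 2025 - 630)**2 - 422*(48 + 2025 - 630) + 402588 + (48 + 2025 - 630)*(-954))*(-1/588115) = (1443**2 - 422*1443 + 402588 + 1443*(-954))*(-1/588115) = (2082249 - 608946 + 402588 - 1376622)*(-1/588115) = 499269*(-1/588115) = -499269/588115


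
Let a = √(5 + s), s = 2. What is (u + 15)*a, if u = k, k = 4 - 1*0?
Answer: 19*√7 ≈ 50.269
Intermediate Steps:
a = √7 (a = √(5 + 2) = √7 ≈ 2.6458)
k = 4 (k = 4 + 0 = 4)
u = 4
(u + 15)*a = (4 + 15)*√7 = 19*√7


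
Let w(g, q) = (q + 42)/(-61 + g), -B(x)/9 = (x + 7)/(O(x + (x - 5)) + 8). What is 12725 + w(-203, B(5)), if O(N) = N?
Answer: 7278627/572 ≈ 12725.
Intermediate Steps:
B(x) = -9*(7 + x)/(3 + 2*x) (B(x) = -9*(x + 7)/((x + (x - 5)) + 8) = -9*(7 + x)/((x + (-5 + x)) + 8) = -9*(7 + x)/((-5 + 2*x) + 8) = -9*(7 + x)/(3 + 2*x))
w(g, q) = (42 + q)/(-61 + g)
12725 + w(-203, B(5)) = 12725 + (42 + 9*(-7 - 1*5)/(3 + 2*5))/(-61 - 203) = 12725 + (42 + 9*(-7 - 5)/(3 + 10))/(-264) = 12725 - (42 + 9*(-12)/13)/264 = 12725 - (42 + 9*(1/13)*(-12))/264 = 12725 - (42 - 108/13)/264 = 12725 - 1/264*438/13 = 12725 - 73/572 = 7278627/572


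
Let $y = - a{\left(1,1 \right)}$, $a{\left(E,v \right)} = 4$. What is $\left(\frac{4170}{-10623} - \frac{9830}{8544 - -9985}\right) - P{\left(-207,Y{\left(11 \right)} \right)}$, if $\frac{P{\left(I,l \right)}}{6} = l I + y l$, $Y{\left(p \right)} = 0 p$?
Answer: $- \frac{60563340}{65611189} \approx -0.92306$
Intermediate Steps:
$Y{\left(p \right)} = 0$
$y = -4$ ($y = \left(-1\right) 4 = -4$)
$P{\left(I,l \right)} = - 24 l + 6 I l$ ($P{\left(I,l \right)} = 6 \left(l I - 4 l\right) = 6 \left(I l - 4 l\right) = 6 \left(- 4 l + I l\right) = - 24 l + 6 I l$)
$\left(\frac{4170}{-10623} - \frac{9830}{8544 - -9985}\right) - P{\left(-207,Y{\left(11 \right)} \right)} = \left(\frac{4170}{-10623} - \frac{9830}{8544 - -9985}\right) - 6 \cdot 0 \left(-4 - 207\right) = \left(4170 \left(- \frac{1}{10623}\right) - \frac{9830}{8544 + 9985}\right) - 6 \cdot 0 \left(-211\right) = \left(- \frac{1390}{3541} - \frac{9830}{18529}\right) - 0 = \left(- \frac{1390}{3541} - \frac{9830}{18529}\right) + 0 = - \frac{60563340}{65611189} + 0 = - \frac{60563340}{65611189}$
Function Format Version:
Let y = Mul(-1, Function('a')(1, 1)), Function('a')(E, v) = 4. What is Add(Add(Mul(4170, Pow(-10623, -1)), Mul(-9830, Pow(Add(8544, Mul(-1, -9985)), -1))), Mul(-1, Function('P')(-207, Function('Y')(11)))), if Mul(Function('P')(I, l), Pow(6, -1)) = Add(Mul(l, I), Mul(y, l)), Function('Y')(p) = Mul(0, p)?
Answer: Rational(-60563340, 65611189) ≈ -0.92306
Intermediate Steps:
Function('Y')(p) = 0
y = -4 (y = Mul(-1, 4) = -4)
Function('P')(I, l) = Add(Mul(-24, l), Mul(6, I, l)) (Function('P')(I, l) = Mul(6, Add(Mul(l, I), Mul(-4, l))) = Mul(6, Add(Mul(I, l), Mul(-4, l))) = Mul(6, Add(Mul(-4, l), Mul(I, l))) = Add(Mul(-24, l), Mul(6, I, l)))
Add(Add(Mul(4170, Pow(-10623, -1)), Mul(-9830, Pow(Add(8544, Mul(-1, -9985)), -1))), Mul(-1, Function('P')(-207, Function('Y')(11)))) = Add(Add(Mul(4170, Pow(-10623, -1)), Mul(-9830, Pow(Add(8544, Mul(-1, -9985)), -1))), Mul(-1, Mul(6, 0, Add(-4, -207)))) = Add(Add(Mul(4170, Rational(-1, 10623)), Mul(-9830, Pow(Add(8544, 9985), -1))), Mul(-1, Mul(6, 0, -211))) = Add(Add(Rational(-1390, 3541), Mul(-9830, Pow(18529, -1))), Mul(-1, 0)) = Add(Add(Rational(-1390, 3541), Mul(-9830, Rational(1, 18529))), 0) = Add(Add(Rational(-1390, 3541), Rational(-9830, 18529)), 0) = Add(Rational(-60563340, 65611189), 0) = Rational(-60563340, 65611189)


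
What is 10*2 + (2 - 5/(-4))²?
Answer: 489/16 ≈ 30.563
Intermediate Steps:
10*2 + (2 - 5/(-4))² = 20 + (2 - 5*(-¼))² = 20 + (2 + 5/4)² = 20 + (13/4)² = 20 + 169/16 = 489/16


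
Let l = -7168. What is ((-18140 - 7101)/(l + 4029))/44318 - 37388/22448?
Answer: -15118125507/9078010484 ≈ -1.6654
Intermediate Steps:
((-18140 - 7101)/(l + 4029))/44318 - 37388/22448 = ((-18140 - 7101)/(-7168 + 4029))/44318 - 37388/22448 = -25241/(-3139)*(1/44318) - 37388*1/22448 = -25241*(-1/3139)*(1/44318) - 9347/5612 = (587/73)*(1/44318) - 9347/5612 = 587/3235214 - 9347/5612 = -15118125507/9078010484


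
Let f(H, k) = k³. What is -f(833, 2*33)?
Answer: -287496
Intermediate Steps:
-f(833, 2*33) = -(2*33)³ = -1*66³ = -1*287496 = -287496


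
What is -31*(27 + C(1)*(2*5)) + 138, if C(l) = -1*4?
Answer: 541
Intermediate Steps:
C(l) = -4
-31*(27 + C(1)*(2*5)) + 138 = -31*(27 - 8*5) + 138 = -31*(27 - 4*10) + 138 = -31*(27 - 40) + 138 = -31*(-13) + 138 = 403 + 138 = 541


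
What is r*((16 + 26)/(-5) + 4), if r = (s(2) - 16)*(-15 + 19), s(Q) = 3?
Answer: 1144/5 ≈ 228.80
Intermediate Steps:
r = -52 (r = (3 - 16)*(-15 + 19) = -13*4 = -52)
r*((16 + 26)/(-5) + 4) = -52*((16 + 26)/(-5) + 4) = -52*(42*(-⅕) + 4) = -52*(-42/5 + 4) = -52*(-22/5) = 1144/5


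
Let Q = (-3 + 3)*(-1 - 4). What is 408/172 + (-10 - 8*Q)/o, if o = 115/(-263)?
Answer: 24964/989 ≈ 25.242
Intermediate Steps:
o = -115/263 (o = 115*(-1/263) = -115/263 ≈ -0.43726)
Q = 0 (Q = 0*(-5) = 0)
408/172 + (-10 - 8*Q)/o = 408/172 + (-10 - 8*0)/(-115/263) = 408*(1/172) + (-10 + 0)*(-263/115) = 102/43 - 10*(-263/115) = 102/43 + 526/23 = 24964/989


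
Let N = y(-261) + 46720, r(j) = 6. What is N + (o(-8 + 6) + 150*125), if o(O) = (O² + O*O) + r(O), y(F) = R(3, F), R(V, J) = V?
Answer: 65487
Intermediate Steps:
y(F) = 3
o(O) = 6 + 2*O² (o(O) = (O² + O*O) + 6 = (O² + O²) + 6 = 2*O² + 6 = 6 + 2*O²)
N = 46723 (N = 3 + 46720 = 46723)
N + (o(-8 + 6) + 150*125) = 46723 + ((6 + 2*(-8 + 6)²) + 150*125) = 46723 + ((6 + 2*(-2)²) + 18750) = 46723 + ((6 + 2*4) + 18750) = 46723 + ((6 + 8) + 18750) = 46723 + (14 + 18750) = 46723 + 18764 = 65487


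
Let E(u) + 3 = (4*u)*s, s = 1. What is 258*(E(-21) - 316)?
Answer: -103974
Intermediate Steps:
E(u) = -3 + 4*u (E(u) = -3 + (4*u)*1 = -3 + 4*u)
258*(E(-21) - 316) = 258*((-3 + 4*(-21)) - 316) = 258*((-3 - 84) - 316) = 258*(-87 - 316) = 258*(-403) = -103974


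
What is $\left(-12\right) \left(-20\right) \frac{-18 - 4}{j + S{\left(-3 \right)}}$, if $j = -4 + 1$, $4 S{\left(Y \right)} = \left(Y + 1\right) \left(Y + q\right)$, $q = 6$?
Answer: $\frac{3520}{3} \approx 1173.3$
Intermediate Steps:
$S{\left(Y \right)} = \frac{\left(1 + Y\right) \left(6 + Y\right)}{4}$ ($S{\left(Y \right)} = \frac{\left(Y + 1\right) \left(Y + 6\right)}{4} = \frac{\left(1 + Y\right) \left(6 + Y\right)}{4}$)
$j = -3$
$\left(-12\right) \left(-20\right) \frac{-18 - 4}{j + S{\left(-3 \right)}} = \left(-12\right) \left(-20\right) \frac{-18 - 4}{-3 + \left(\frac{3}{2} + \frac{\left(-3\right)^{2}}{4} + \frac{7}{4} \left(-3\right)\right)} = 240 \left(- \frac{22}{-3 + \left(\frac{3}{2} + \frac{1}{4} \cdot 9 - \frac{21}{4}\right)}\right) = 240 \left(- \frac{22}{-3 + \left(\frac{3}{2} + \frac{9}{4} - \frac{21}{4}\right)}\right) = 240 \left(- \frac{22}{-3 - \frac{3}{2}}\right) = 240 \left(- \frac{22}{- \frac{9}{2}}\right) = 240 \left(\left(-22\right) \left(- \frac{2}{9}\right)\right) = 240 \cdot \frac{44}{9} = \frac{3520}{3}$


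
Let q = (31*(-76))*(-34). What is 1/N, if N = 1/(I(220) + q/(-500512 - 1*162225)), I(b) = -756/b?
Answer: -129663013/36450535 ≈ -3.5572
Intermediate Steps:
q = 80104 (q = -2356*(-34) = 80104)
N = -36450535/129663013 (N = 1/(-756/220 + 80104/(-500512 - 1*162225)) = 1/(-756*1/220 + 80104/(-500512 - 162225)) = 1/(-189/55 + 80104/(-662737)) = 1/(-189/55 + 80104*(-1/662737)) = 1/(-189/55 - 80104/662737) = 1/(-129663013/36450535) = -36450535/129663013 ≈ -0.28112)
1/N = 1/(-36450535/129663013) = -129663013/36450535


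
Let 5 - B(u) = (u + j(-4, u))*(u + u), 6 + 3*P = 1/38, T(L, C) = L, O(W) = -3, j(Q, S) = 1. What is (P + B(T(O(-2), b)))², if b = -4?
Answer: 1050625/12996 ≈ 80.842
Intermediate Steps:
P = -227/114 (P = -2 + (⅓)/38 = -2 + (⅓)*(1/38) = -2 + 1/114 = -227/114 ≈ -1.9912)
B(u) = 5 - 2*u*(1 + u) (B(u) = 5 - (u + 1)*(u + u) = 5 - (1 + u)*2*u = 5 - 2*u*(1 + u))
(P + B(T(O(-2), b)))² = (-227/114 + (5 - 2*(-3) - 2*(-3)²))² = (-227/114 + (5 + 6 - 2*9))² = (-227/114 + (5 + 6 - 18))² = (-227/114 - 7)² = (-1025/114)² = 1050625/12996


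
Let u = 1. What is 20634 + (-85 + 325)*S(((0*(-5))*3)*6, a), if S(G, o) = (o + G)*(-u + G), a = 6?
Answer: 19194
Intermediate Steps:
S(G, o) = (-1 + G)*(G + o) (S(G, o) = (o + G)*(-1*1 + G) = (G + o)*(-1 + G) = (-1 + G)*(G + o))
20634 + (-85 + 325)*S(((0*(-5))*3)*6, a) = 20634 + (-85 + 325)*((((0*(-5))*3)*6)² - (0*(-5))*3*6 - 1*6 + (((0*(-5))*3)*6)*6) = 20634 + 240*(((0*3)*6)² - 0*3*6 - 6 + ((0*3)*6)*6) = 20634 + 240*((0*6)² - 0*6 - 6 + (0*6)*6) = 20634 + 240*(0² - 1*0 - 6 + 0*6) = 20634 + 240*(0 + 0 - 6 + 0) = 20634 + 240*(-6) = 20634 - 1440 = 19194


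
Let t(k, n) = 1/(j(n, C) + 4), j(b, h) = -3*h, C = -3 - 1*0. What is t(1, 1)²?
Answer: 1/169 ≈ 0.0059172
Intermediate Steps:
C = -3 (C = -3 + 0 = -3)
t(k, n) = 1/13 (t(k, n) = 1/(-3*(-3) + 4) = 1/(9 + 4) = 1/13)
t(1, 1)² = (1/13)² = 1/169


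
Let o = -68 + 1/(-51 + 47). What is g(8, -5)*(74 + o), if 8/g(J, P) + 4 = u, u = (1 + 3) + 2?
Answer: 23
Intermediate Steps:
u = 6 (u = 4 + 2 = 6)
g(J, P) = 4 (g(J, P) = 8/(-4 + 6) = 8/2 = 8*(1/2) = 4)
o = -273/4 (o = -68 + 1/(-4) = -68 - 1/4 = -273/4 ≈ -68.250)
g(8, -5)*(74 + o) = 4*(74 - 273/4) = 4*(23/4) = 23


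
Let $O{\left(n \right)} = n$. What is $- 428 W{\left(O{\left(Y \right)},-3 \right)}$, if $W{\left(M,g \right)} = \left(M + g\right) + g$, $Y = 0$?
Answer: $2568$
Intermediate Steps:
$W{\left(M,g \right)} = M + 2 g$
$- 428 W{\left(O{\left(Y \right)},-3 \right)} = - 428 \left(0 + 2 \left(-3\right)\right) = - 428 \left(0 - 6\right) = \left(-428\right) \left(-6\right) = 2568$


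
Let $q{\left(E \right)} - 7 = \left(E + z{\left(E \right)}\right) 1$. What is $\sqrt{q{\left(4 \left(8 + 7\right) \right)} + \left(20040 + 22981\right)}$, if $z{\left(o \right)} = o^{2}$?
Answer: $4 \sqrt{2918} \approx 216.07$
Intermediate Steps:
$q{\left(E \right)} = 7 + E + E^{2}$ ($q{\left(E \right)} = 7 + \left(E + E^{2}\right) 1 = 7 + \left(E + E^{2}\right) = 7 + E + E^{2}$)
$\sqrt{q{\left(4 \left(8 + 7\right) \right)} + \left(20040 + 22981\right)} = \sqrt{\left(7 + 4 \left(8 + 7\right) + \left(4 \left(8 + 7\right)\right)^{2}\right) + \left(20040 + 22981\right)} = \sqrt{\left(7 + 4 \cdot 15 + \left(4 \cdot 15\right)^{2}\right) + 43021} = \sqrt{\left(7 + 60 + 60^{2}\right) + 43021} = \sqrt{\left(7 + 60 + 3600\right) + 43021} = \sqrt{3667 + 43021} = \sqrt{46688} = 4 \sqrt{2918}$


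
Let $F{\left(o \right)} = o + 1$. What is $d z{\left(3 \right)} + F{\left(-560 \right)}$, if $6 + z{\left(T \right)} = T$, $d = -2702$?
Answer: $7547$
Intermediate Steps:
$z{\left(T \right)} = -6 + T$
$F{\left(o \right)} = 1 + o$
$d z{\left(3 \right)} + F{\left(-560 \right)} = - 2702 \left(-6 + 3\right) + \left(1 - 560\right) = \left(-2702\right) \left(-3\right) - 559 = 8106 - 559 = 7547$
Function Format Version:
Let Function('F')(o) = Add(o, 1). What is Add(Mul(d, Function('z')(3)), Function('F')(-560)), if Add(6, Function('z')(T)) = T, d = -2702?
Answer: 7547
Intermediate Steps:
Function('z')(T) = Add(-6, T)
Function('F')(o) = Add(1, o)
Add(Mul(d, Function('z')(3)), Function('F')(-560)) = Add(Mul(-2702, Add(-6, 3)), Add(1, -560)) = Add(Mul(-2702, -3), -559) = Add(8106, -559) = 7547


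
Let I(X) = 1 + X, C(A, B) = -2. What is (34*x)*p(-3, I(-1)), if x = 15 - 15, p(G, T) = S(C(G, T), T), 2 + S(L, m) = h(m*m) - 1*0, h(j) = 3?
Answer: 0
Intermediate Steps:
S(L, m) = 1 (S(L, m) = -2 + (3 - 1*0) = -2 + (3 + 0) = -2 + 3 = 1)
p(G, T) = 1
x = 0
(34*x)*p(-3, I(-1)) = (34*0)*1 = 0*1 = 0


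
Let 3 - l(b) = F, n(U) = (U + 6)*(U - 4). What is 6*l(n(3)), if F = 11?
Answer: -48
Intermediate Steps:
n(U) = (-4 + U)*(6 + U) (n(U) = (6 + U)*(-4 + U) = (-4 + U)*(6 + U))
l(b) = -8 (l(b) = 3 - 1*11 = 3 - 11 = -8)
6*l(n(3)) = 6*(-8) = -48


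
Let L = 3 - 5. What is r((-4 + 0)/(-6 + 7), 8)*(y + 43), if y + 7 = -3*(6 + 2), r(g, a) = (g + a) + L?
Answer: 24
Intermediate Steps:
L = -2
r(g, a) = -2 + a + g (r(g, a) = (g + a) - 2 = (a + g) - 2 = -2 + a + g)
y = -31 (y = -7 - 3*(6 + 2) = -7 - 3*8 = -7 - 24 = -31)
r((-4 + 0)/(-6 + 7), 8)*(y + 43) = (-2 + 8 + (-4 + 0)/(-6 + 7))*(-31 + 43) = (-2 + 8 - 4/1)*12 = (-2 + 8 - 4*1)*12 = (-2 + 8 - 4)*12 = 2*12 = 24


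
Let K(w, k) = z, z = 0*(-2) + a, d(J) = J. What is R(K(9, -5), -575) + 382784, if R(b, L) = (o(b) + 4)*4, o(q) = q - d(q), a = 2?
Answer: 382800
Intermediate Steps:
z = 2 (z = 0*(-2) + 2 = 0 + 2 = 2)
o(q) = 0 (o(q) = q - q = 0)
K(w, k) = 2
R(b, L) = 16 (R(b, L) = (0 + 4)*4 = 4*4 = 16)
R(K(9, -5), -575) + 382784 = 16 + 382784 = 382800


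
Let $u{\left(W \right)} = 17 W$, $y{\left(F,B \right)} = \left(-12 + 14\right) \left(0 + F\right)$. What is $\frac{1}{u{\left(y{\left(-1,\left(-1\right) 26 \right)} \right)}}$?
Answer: $- \frac{1}{34} \approx -0.029412$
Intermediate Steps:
$y{\left(F,B \right)} = 2 F$
$\frac{1}{u{\left(y{\left(-1,\left(-1\right) 26 \right)} \right)}} = \frac{1}{17 \cdot 2 \left(-1\right)} = \frac{1}{17 \left(-2\right)} = \frac{1}{-34} = - \frac{1}{34}$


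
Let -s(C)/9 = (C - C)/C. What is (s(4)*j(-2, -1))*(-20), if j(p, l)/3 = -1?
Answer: 0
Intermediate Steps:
s(C) = 0 (s(C) = -9*(C - C)/C = -0/C = -9*0 = 0)
j(p, l) = -3 (j(p, l) = 3*(-1) = -3)
(s(4)*j(-2, -1))*(-20) = (0*(-3))*(-20) = 0*(-20) = 0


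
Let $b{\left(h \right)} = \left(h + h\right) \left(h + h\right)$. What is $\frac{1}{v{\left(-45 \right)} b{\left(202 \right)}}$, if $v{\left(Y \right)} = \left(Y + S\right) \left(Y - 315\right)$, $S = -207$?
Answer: $\frac{1}{14806955520} \approx 6.7536 \cdot 10^{-11}$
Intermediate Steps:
$v{\left(Y \right)} = \left(-315 + Y\right) \left(-207 + Y\right)$ ($v{\left(Y \right)} = \left(Y - 207\right) \left(Y - 315\right) = \left(-207 + Y\right) \left(-315 + Y\right) = \left(-315 + Y\right) \left(-207 + Y\right)$)
$b{\left(h \right)} = 4 h^{2}$ ($b{\left(h \right)} = 2 h 2 h = 4 h^{2}$)
$\frac{1}{v{\left(-45 \right)} b{\left(202 \right)}} = \frac{1}{\left(65205 + \left(-45\right)^{2} - -23490\right) 4 \cdot 202^{2}} = \frac{1}{\left(65205 + 2025 + 23490\right) 4 \cdot 40804} = \frac{1}{90720 \cdot 163216} = \frac{1}{90720} \cdot \frac{1}{163216} = \frac{1}{14806955520}$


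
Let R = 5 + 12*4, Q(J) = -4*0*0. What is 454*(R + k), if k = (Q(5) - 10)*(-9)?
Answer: 64922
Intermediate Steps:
Q(J) = 0 (Q(J) = 0*0 = 0)
k = 90 (k = (0 - 10)*(-9) = -10*(-9) = 90)
R = 53 (R = 5 + 48 = 53)
454*(R + k) = 454*(53 + 90) = 454*143 = 64922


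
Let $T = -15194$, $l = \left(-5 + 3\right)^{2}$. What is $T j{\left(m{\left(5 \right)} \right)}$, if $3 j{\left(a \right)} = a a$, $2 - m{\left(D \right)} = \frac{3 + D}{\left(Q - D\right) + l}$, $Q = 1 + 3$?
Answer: $- \frac{60776}{27} \approx -2251.0$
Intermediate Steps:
$l = 4$ ($l = \left(-2\right)^{2} = 4$)
$Q = 4$
$m{\left(D \right)} = 2 - \frac{3 + D}{8 - D}$ ($m{\left(D \right)} = 2 - \frac{3 + D}{\left(4 - D\right) + 4} = 2 - \frac{3 + D}{8 - D}$)
$j{\left(a \right)} = \frac{a^{2}}{3}$ ($j{\left(a \right)} = \frac{a a}{3} = \frac{a^{2}}{3}$)
$T j{\left(m{\left(5 \right)} \right)} = - 15194 \frac{\left(\frac{13 - 15}{8 - 5}\right)^{2}}{3} = - 15194 \frac{\left(\frac{1}{3} \left(-2\right)\right)^{2}}{3} = - 15194 \frac{\left(- \frac{2}{3}\right)^{2}}{3} = - 15194 \cdot \frac{1}{3} \cdot \frac{4}{9} = \left(-15194\right) \frac{4}{27} = - \frac{60776}{27}$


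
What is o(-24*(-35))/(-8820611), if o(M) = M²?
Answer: -705600/8820611 ≈ -0.079994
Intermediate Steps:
o(-24*(-35))/(-8820611) = (-24*(-35))²/(-8820611) = 840²*(-1/8820611) = 705600*(-1/8820611) = -705600/8820611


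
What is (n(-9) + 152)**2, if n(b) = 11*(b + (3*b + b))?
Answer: 117649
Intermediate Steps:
n(b) = 55*b (n(b) = 11*(b + 4*b) = 11*(5*b) = 55*b)
(n(-9) + 152)**2 = (55*(-9) + 152)**2 = (-495 + 152)**2 = (-343)**2 = 117649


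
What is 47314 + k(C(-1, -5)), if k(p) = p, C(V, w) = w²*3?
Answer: 47389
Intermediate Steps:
C(V, w) = 3*w²
47314 + k(C(-1, -5)) = 47314 + 3*(-5)² = 47314 + 3*25 = 47314 + 75 = 47389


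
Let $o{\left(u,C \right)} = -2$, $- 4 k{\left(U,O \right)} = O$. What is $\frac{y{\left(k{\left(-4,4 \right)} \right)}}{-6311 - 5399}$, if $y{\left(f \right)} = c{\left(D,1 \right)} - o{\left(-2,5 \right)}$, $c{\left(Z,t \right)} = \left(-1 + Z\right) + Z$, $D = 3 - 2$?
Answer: $- \frac{3}{11710} \approx -0.00025619$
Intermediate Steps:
$k{\left(U,O \right)} = - \frac{O}{4}$
$D = 1$
$c{\left(Z,t \right)} = -1 + 2 Z$
$y{\left(f \right)} = 3$ ($y{\left(f \right)} = \left(-1 + 2 \cdot 1\right) - -2 = \left(-1 + 2\right) + 2 = 1 + 2 = 3$)
$\frac{y{\left(k{\left(-4,4 \right)} \right)}}{-6311 - 5399} = \frac{3}{-6311 - 5399} = \frac{3}{-11710} = 3 \left(- \frac{1}{11710}\right) = - \frac{3}{11710}$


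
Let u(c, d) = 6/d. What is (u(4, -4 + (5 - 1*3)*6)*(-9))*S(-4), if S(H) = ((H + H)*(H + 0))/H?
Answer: 54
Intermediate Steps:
S(H) = 2*H (S(H) = ((2*H)*H)/H = (2*H²)/H = 2*H)
(u(4, -4 + (5 - 1*3)*6)*(-9))*S(-4) = ((6/(-4 + (5 - 1*3)*6))*(-9))*(2*(-4)) = ((6/(-4 + (5 - 3)*6))*(-9))*(-8) = ((6/(-4 + 2*6))*(-9))*(-8) = ((6/(-4 + 12))*(-9))*(-8) = ((6/8)*(-9))*(-8) = ((6*(⅛))*(-9))*(-8) = ((¾)*(-9))*(-8) = -27/4*(-8) = 54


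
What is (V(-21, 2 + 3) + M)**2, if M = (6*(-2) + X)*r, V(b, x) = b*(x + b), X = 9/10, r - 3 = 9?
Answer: 1028196/25 ≈ 41128.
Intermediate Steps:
r = 12 (r = 3 + 9 = 12)
X = 9/10 (X = 9*(1/10) = 9/10 ≈ 0.90000)
V(b, x) = b*(b + x)
M = -666/5 (M = (6*(-2) + 9/10)*12 = (-12 + 9/10)*12 = -111/10*12 = -666/5 ≈ -133.20)
(V(-21, 2 + 3) + M)**2 = (-21*(-21 + (2 + 3)) - 666/5)**2 = (-21*(-21 + 5) - 666/5)**2 = (-21*(-16) - 666/5)**2 = (336 - 666/5)**2 = (1014/5)**2 = 1028196/25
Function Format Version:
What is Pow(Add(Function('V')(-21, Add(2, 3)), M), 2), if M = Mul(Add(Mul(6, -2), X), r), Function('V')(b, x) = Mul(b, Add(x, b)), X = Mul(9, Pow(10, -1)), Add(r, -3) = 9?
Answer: Rational(1028196, 25) ≈ 41128.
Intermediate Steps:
r = 12 (r = Add(3, 9) = 12)
X = Rational(9, 10) (X = Mul(9, Rational(1, 10)) = Rational(9, 10) ≈ 0.90000)
Function('V')(b, x) = Mul(b, Add(b, x))
M = Rational(-666, 5) (M = Mul(Add(Mul(6, -2), Rational(9, 10)), 12) = Mul(Add(-12, Rational(9, 10)), 12) = Mul(Rational(-111, 10), 12) = Rational(-666, 5) ≈ -133.20)
Pow(Add(Function('V')(-21, Add(2, 3)), M), 2) = Pow(Add(Mul(-21, Add(-21, Add(2, 3))), Rational(-666, 5)), 2) = Pow(Add(Mul(-21, Add(-21, 5)), Rational(-666, 5)), 2) = Pow(Add(Mul(-21, -16), Rational(-666, 5)), 2) = Pow(Add(336, Rational(-666, 5)), 2) = Pow(Rational(1014, 5), 2) = Rational(1028196, 25)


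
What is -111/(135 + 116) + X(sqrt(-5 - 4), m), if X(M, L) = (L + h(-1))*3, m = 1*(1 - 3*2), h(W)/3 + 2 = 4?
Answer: 642/251 ≈ 2.5578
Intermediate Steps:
h(W) = 6 (h(W) = -6 + 3*4 = -6 + 12 = 6)
m = -5 (m = 1*(1 - 6) = 1*(-5) = -5)
X(M, L) = 18 + 3*L (X(M, L) = (L + 6)*3 = (6 + L)*3 = 18 + 3*L)
-111/(135 + 116) + X(sqrt(-5 - 4), m) = -111/(135 + 116) + (18 + 3*(-5)) = -111/251 + (18 - 15) = -111*1/251 + 3 = -111/251 + 3 = 642/251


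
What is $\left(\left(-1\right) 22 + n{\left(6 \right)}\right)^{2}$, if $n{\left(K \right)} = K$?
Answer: $256$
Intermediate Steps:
$\left(\left(-1\right) 22 + n{\left(6 \right)}\right)^{2} = \left(\left(-1\right) 22 + 6\right)^{2} = \left(-22 + 6\right)^{2} = \left(-16\right)^{2} = 256$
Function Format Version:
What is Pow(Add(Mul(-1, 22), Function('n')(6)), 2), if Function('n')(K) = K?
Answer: 256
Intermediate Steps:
Pow(Add(Mul(-1, 22), Function('n')(6)), 2) = Pow(Add(Mul(-1, 22), 6), 2) = Pow(Add(-22, 6), 2) = Pow(-16, 2) = 256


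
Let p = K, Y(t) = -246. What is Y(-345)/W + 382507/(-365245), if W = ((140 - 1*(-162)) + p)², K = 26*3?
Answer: -5532386107/5274137800 ≈ -1.0490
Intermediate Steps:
K = 78
p = 78
W = 144400 (W = ((140 - 1*(-162)) + 78)² = ((140 + 162) + 78)² = (302 + 78)² = 380² = 144400)
Y(-345)/W + 382507/(-365245) = -246/144400 + 382507/(-365245) = -246*1/144400 + 382507*(-1/365245) = -123/72200 - 382507/365245 = -5532386107/5274137800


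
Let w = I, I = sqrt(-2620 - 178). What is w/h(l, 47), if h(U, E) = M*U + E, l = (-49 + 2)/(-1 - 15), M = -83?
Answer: -16*I*sqrt(2798)/3149 ≈ -0.26876*I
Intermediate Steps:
I = I*sqrt(2798) (I = sqrt(-2798) = I*sqrt(2798) ≈ 52.896*I)
l = 47/16 (l = -47/(-16) = -47*(-1/16) = 47/16 ≈ 2.9375)
h(U, E) = E - 83*U (h(U, E) = -83*U + E = E - 83*U)
w = I*sqrt(2798) ≈ 52.896*I
w/h(l, 47) = (I*sqrt(2798))/(47 - 83*47/16) = (I*sqrt(2798))/(47 - 3901/16) = (I*sqrt(2798))/(-3149/16) = (I*sqrt(2798))*(-16/3149) = -16*I*sqrt(2798)/3149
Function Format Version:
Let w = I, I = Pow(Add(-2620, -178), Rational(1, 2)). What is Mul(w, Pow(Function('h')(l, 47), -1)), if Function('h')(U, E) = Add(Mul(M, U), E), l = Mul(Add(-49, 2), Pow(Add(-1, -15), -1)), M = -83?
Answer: Mul(Rational(-16, 3149), I, Pow(2798, Rational(1, 2))) ≈ Mul(-0.26876, I)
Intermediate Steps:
I = Mul(I, Pow(2798, Rational(1, 2))) (I = Pow(-2798, Rational(1, 2)) = Mul(I, Pow(2798, Rational(1, 2))) ≈ Mul(52.896, I))
l = Rational(47, 16) (l = Mul(-47, Pow(-16, -1)) = Mul(-47, Rational(-1, 16)) = Rational(47, 16) ≈ 2.9375)
Function('h')(U, E) = Add(E, Mul(-83, U)) (Function('h')(U, E) = Add(Mul(-83, U), E) = Add(E, Mul(-83, U)))
w = Mul(I, Pow(2798, Rational(1, 2))) ≈ Mul(52.896, I)
Mul(w, Pow(Function('h')(l, 47), -1)) = Mul(Mul(I, Pow(2798, Rational(1, 2))), Pow(Add(47, Mul(-83, Rational(47, 16))), -1)) = Mul(Mul(I, Pow(2798, Rational(1, 2))), Pow(Add(47, Rational(-3901, 16)), -1)) = Mul(Mul(I, Pow(2798, Rational(1, 2))), Pow(Rational(-3149, 16), -1)) = Mul(Mul(I, Pow(2798, Rational(1, 2))), Rational(-16, 3149)) = Mul(Rational(-16, 3149), I, Pow(2798, Rational(1, 2)))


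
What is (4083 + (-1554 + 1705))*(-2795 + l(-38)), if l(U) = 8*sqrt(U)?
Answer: -11834030 + 33872*I*sqrt(38) ≈ -1.1834e+7 + 2.088e+5*I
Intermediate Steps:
(4083 + (-1554 + 1705))*(-2795 + l(-38)) = (4083 + (-1554 + 1705))*(-2795 + 8*sqrt(-38)) = (4083 + 151)*(-2795 + 8*(I*sqrt(38))) = 4234*(-2795 + 8*I*sqrt(38)) = -11834030 + 33872*I*sqrt(38)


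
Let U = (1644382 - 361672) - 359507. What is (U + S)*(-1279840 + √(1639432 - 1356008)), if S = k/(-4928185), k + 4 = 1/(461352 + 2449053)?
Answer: -3389403803957348414579392/2868602852985 + 52966055193732785576*√17714/14343014264925 ≈ -1.1811e+12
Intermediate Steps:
k = -11641619/2910405 (k = -4 + 1/(461352 + 2449053) = -4 + 1/2910405 = -11641619/2910405 ≈ -4.0000)
S = 11641619/14343014264925 (S = -11641619/2910405/(-4928185) = -11641619/2910405*(-1/4928185) = 11641619/14343014264925 ≈ 8.1166e-7)
U = 923203 (U = 1282710 - 359507 = 923203)
(U + S)*(-1279840 + √(1639432 - 1356008)) = (923203 + 11641619/14343014264925)*(-1279840 + √(1639432 - 1356008)) = 13241513798433196394*(-1279840 + √283424)/14343014264925 = 13241513798433196394*(-1279840 + 4*√17714)/14343014264925 = -3389403803957348414579392/2868602852985 + 52966055193732785576*√17714/14343014264925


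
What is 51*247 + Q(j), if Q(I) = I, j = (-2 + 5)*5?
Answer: 12612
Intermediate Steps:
j = 15 (j = 3*5 = 15)
51*247 + Q(j) = 51*247 + 15 = 12597 + 15 = 12612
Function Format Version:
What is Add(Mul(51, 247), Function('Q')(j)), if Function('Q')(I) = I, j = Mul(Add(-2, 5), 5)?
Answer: 12612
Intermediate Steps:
j = 15 (j = Mul(3, 5) = 15)
Add(Mul(51, 247), Function('Q')(j)) = Add(Mul(51, 247), 15) = Add(12597, 15) = 12612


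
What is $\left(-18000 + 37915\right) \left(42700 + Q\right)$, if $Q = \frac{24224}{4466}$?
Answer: $\frac{271302648140}{319} \approx 8.5048 \cdot 10^{8}$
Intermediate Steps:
$Q = \frac{12112}{2233}$ ($Q = 24224 \cdot \frac{1}{4466} = \frac{12112}{2233} \approx 5.4241$)
$\left(-18000 + 37915\right) \left(42700 + Q\right) = \left(-18000 + 37915\right) \left(42700 + \frac{12112}{2233}\right) = 19915 \cdot \frac{95361212}{2233} = \frac{271302648140}{319}$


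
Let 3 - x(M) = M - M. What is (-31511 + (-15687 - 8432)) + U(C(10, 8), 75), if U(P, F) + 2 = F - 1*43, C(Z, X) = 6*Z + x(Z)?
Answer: -55600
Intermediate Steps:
x(M) = 3 (x(M) = 3 - (M - M) = 3 - 1*0 = 3 + 0 = 3)
C(Z, X) = 3 + 6*Z (C(Z, X) = 6*Z + 3 = 3 + 6*Z)
U(P, F) = -45 + F (U(P, F) = -2 + (F - 1*43) = -2 + (F - 43) = -2 + (-43 + F) = -45 + F)
(-31511 + (-15687 - 8432)) + U(C(10, 8), 75) = (-31511 + (-15687 - 8432)) + (-45 + 75) = (-31511 - 24119) + 30 = -55630 + 30 = -55600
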